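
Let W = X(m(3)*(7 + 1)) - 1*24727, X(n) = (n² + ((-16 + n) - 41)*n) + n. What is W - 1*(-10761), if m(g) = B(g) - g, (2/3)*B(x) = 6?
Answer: -12046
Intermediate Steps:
B(x) = 9 (B(x) = (3/2)*6 = 9)
m(g) = 9 - g
X(n) = n + n² + n*(-57 + n) (X(n) = (n² + (-57 + n)*n) + n = (n² + n*(-57 + n)) + n = n + n² + n*(-57 + n))
W = -22807 (W = 2*((9 - 1*3)*(7 + 1))*(-28 + (9 - 1*3)*(7 + 1)) - 1*24727 = 2*((9 - 3)*8)*(-28 + (9 - 3)*8) - 24727 = 2*(6*8)*(-28 + 6*8) - 24727 = 2*48*(-28 + 48) - 24727 = 2*48*20 - 24727 = 1920 - 24727 = -22807)
W - 1*(-10761) = -22807 - 1*(-10761) = -22807 + 10761 = -12046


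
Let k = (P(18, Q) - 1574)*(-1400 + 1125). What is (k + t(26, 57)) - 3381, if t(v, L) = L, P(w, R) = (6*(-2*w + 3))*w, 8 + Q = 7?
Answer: 1409626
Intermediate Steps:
Q = -1 (Q = -8 + 7 = -1)
P(w, R) = w*(18 - 12*w) (P(w, R) = (6*(3 - 2*w))*w = (18 - 12*w)*w = w*(18 - 12*w))
k = 1412950 (k = (6*18*(3 - 2*18) - 1574)*(-1400 + 1125) = (6*18*(3 - 36) - 1574)*(-275) = (6*18*(-33) - 1574)*(-275) = (-3564 - 1574)*(-275) = -5138*(-275) = 1412950)
(k + t(26, 57)) - 3381 = (1412950 + 57) - 3381 = 1413007 - 3381 = 1409626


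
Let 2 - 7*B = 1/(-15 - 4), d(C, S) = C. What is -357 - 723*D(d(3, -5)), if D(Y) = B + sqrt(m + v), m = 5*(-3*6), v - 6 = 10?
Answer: -75678/133 - 723*I*sqrt(74) ≈ -569.01 - 6219.5*I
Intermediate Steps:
v = 16 (v = 6 + 10 = 16)
m = -90 (m = 5*(-18) = -90)
B = 39/133 (B = 2/7 - 1/(7*(-15 - 4)) = 2/7 - 1/7/(-19) = 2/7 - 1/7*(-1/19) = 2/7 + 1/133 = 39/133 ≈ 0.29323)
D(Y) = 39/133 + I*sqrt(74) (D(Y) = 39/133 + sqrt(-90 + 16) = 39/133 + sqrt(-74) = 39/133 + I*sqrt(74))
-357 - 723*D(d(3, -5)) = -357 - 723*(39/133 + I*sqrt(74)) = -357 + (-28197/133 - 723*I*sqrt(74)) = -75678/133 - 723*I*sqrt(74)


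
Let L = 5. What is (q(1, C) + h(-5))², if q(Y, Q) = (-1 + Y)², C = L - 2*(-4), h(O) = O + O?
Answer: 100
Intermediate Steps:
h(O) = 2*O
C = 13 (C = 5 - 2*(-4) = 5 + 8 = 13)
(q(1, C) + h(-5))² = ((-1 + 1)² + 2*(-5))² = (0² - 10)² = (0 - 10)² = (-10)² = 100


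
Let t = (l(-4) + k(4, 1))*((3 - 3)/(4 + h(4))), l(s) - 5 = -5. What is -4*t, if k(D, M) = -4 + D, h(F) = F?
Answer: 0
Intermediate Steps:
l(s) = 0 (l(s) = 5 - 5 = 0)
t = 0 (t = (0 + (-4 + 4))*((3 - 3)/(4 + 4)) = (0 + 0)*(0/8) = 0*(0*(⅛)) = 0*0 = 0)
-4*t = -4*0 = 0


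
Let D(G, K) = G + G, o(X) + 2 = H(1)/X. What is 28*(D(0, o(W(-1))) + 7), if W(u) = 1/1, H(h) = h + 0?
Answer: 196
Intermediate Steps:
H(h) = h
W(u) = 1
o(X) = -2 + 1/X
D(G, K) = 2*G
28*(D(0, o(W(-1))) + 7) = 28*(2*0 + 7) = 28*(0 + 7) = 28*7 = 196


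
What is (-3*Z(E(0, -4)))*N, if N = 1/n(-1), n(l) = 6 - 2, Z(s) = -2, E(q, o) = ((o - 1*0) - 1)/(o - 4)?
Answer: 3/2 ≈ 1.5000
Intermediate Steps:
E(q, o) = (-1 + o)/(-4 + o) (E(q, o) = ((o + 0) - 1)/(-4 + o) = (o - 1)/(-4 + o) = (-1 + o)/(-4 + o))
n(l) = 4
N = ¼ (N = 1/4 = 1*(¼) = ¼ ≈ 0.25000)
(-3*Z(E(0, -4)))*N = -3*(-2)*(¼) = 6*(¼) = 3/2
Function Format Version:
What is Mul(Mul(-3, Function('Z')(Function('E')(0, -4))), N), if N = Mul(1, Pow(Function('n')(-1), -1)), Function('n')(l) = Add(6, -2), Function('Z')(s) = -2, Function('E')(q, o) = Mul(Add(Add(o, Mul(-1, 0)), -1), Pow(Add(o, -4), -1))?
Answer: Rational(3, 2) ≈ 1.5000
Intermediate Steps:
Function('E')(q, o) = Mul(Pow(Add(-4, o), -1), Add(-1, o)) (Function('E')(q, o) = Mul(Add(Add(o, 0), -1), Pow(Add(-4, o), -1)) = Mul(Add(o, -1), Pow(Add(-4, o), -1)) = Mul(Add(-1, o), Pow(Add(-4, o), -1)) = Mul(Pow(Add(-4, o), -1), Add(-1, o)))
Function('n')(l) = 4
N = Rational(1, 4) (N = Mul(1, Pow(4, -1)) = Mul(1, Rational(1, 4)) = Rational(1, 4) ≈ 0.25000)
Mul(Mul(-3, Function('Z')(Function('E')(0, -4))), N) = Mul(Mul(-3, -2), Rational(1, 4)) = Mul(6, Rational(1, 4)) = Rational(3, 2)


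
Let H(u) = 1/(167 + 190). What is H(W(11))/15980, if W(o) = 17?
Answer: 1/5704860 ≈ 1.7529e-7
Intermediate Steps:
H(u) = 1/357
H(W(11))/15980 = (1/357)/15980 = (1/357)*(1/15980) = 1/5704860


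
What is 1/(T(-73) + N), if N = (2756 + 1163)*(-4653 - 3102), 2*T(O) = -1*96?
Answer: -1/30391893 ≈ -3.2904e-8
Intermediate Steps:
T(O) = -48 (T(O) = (-1*96)/2 = (1/2)*(-96) = -48)
N = -30391845 (N = 3919*(-7755) = -30391845)
1/(T(-73) + N) = 1/(-48 - 30391845) = 1/(-30391893) = -1/30391893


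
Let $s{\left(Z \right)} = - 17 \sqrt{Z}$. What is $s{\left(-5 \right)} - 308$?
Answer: $-308 - 17 i \sqrt{5} \approx -308.0 - 38.013 i$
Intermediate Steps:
$s{\left(-5 \right)} - 308 = - 17 \sqrt{-5} - 308 = - 17 i \sqrt{5} - 308 = -308 - 17 i \sqrt{5}$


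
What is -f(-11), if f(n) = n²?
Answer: -121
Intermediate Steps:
-f(-11) = -1*(-11)² = -1*121 = -121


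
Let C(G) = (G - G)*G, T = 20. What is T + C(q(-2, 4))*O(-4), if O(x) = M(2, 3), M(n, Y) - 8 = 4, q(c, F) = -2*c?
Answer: 20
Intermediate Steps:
M(n, Y) = 12 (M(n, Y) = 8 + 4 = 12)
O(x) = 12
C(G) = 0 (C(G) = 0*G = 0)
T + C(q(-2, 4))*O(-4) = 20 + 0*12 = 20 + 0 = 20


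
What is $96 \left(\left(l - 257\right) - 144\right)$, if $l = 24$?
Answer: $-36192$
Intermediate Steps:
$96 \left(\left(l - 257\right) - 144\right) = 96 \left(\left(24 - 257\right) - 144\right) = 96 \left(-233 - 144\right) = 96 \left(-377\right) = -36192$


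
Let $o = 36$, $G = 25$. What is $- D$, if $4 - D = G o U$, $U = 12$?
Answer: $10796$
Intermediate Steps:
$D = -10796$ ($D = 4 - 25 \cdot 36 \cdot 12 = 4 - 900 \cdot 12 = 4 - 10800 = -10796$)
$- D = \left(-1\right) \left(-10796\right) = 10796$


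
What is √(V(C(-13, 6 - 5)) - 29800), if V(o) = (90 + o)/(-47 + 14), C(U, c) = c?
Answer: I*√32455203/33 ≈ 172.63*I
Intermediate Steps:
V(o) = -30/11 - o/33 (V(o) = (90 + o)/(-33) = (90 + o)*(-1/33) = -30/11 - o/33)
√(V(C(-13, 6 - 5)) - 29800) = √((-30/11 - (6 - 5)/33) - 29800) = √((-30/11 - 1/33*1) - 29800) = √((-30/11 - 1/33) - 29800) = √(-91/33 - 29800) = √(-983491/33) = I*√32455203/33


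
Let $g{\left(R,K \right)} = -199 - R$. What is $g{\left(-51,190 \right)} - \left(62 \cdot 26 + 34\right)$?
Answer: $-1794$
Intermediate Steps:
$g{\left(-51,190 \right)} - \left(62 \cdot 26 + 34\right) = \left(-199 - -51\right) - \left(62 \cdot 26 + 34\right) = \left(-199 + 51\right) - \left(1612 + 34\right) = -148 - 1646 = -1794$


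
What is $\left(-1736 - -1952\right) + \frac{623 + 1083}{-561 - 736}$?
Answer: $\frac{278446}{1297} \approx 214.68$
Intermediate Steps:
$\left(-1736 - -1952\right) + \frac{623 + 1083}{-561 - 736} = \left(-1736 + 1952\right) + \frac{1706}{-1297} = 216 + 1706 \left(- \frac{1}{1297}\right) = 216 - \frac{1706}{1297} = \frac{278446}{1297}$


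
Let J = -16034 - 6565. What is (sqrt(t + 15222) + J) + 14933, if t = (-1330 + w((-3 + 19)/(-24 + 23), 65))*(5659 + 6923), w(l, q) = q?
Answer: -7666 + 4*I*sqrt(993813) ≈ -7666.0 + 3987.6*I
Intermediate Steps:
t = -15916230 (t = (-1330 + 65)*(5659 + 6923) = -1265*12582 = -15916230)
J = -22599
(sqrt(t + 15222) + J) + 14933 = (sqrt(-15916230 + 15222) - 22599) + 14933 = (sqrt(-15901008) - 22599) + 14933 = (4*I*sqrt(993813) - 22599) + 14933 = (-22599 + 4*I*sqrt(993813)) + 14933 = -7666 + 4*I*sqrt(993813)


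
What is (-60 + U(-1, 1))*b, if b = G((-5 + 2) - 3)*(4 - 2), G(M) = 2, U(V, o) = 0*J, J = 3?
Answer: -240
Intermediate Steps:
U(V, o) = 0 (U(V, o) = 0*3 = 0)
b = 4 (b = 2*(4 - 2) = 2*2 = 4)
(-60 + U(-1, 1))*b = (-60 + 0)*4 = -60*4 = -240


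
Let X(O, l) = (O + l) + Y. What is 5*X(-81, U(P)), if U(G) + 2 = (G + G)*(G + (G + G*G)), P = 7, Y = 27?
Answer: 4130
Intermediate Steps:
U(G) = -2 + 2*G*(G**2 + 2*G) (U(G) = -2 + (G + G)*(G + (G + G*G)) = -2 + (2*G)*(G + (G + G**2)) = -2 + (2*G)*(G**2 + 2*G) = -2 + 2*G*(G**2 + 2*G))
X(O, l) = 27 + O + l (X(O, l) = (O + l) + 27 = 27 + O + l)
5*X(-81, U(P)) = 5*(27 - 81 + (-2 + 2*7**3 + 4*7**2)) = 5*(27 - 81 + (-2 + 2*343 + 4*49)) = 5*(27 - 81 + (-2 + 686 + 196)) = 5*(27 - 81 + 880) = 5*826 = 4130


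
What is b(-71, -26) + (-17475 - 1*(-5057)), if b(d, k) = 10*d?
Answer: -13128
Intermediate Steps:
b(-71, -26) + (-17475 - 1*(-5057)) = 10*(-71) + (-17475 - 1*(-5057)) = -710 + (-17475 + 5057) = -710 - 12418 = -13128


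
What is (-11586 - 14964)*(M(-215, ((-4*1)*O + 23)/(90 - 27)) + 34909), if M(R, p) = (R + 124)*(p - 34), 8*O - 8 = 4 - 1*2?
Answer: -1008289350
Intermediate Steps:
O = 5/4 (O = 1 + (4 - 1*2)/8 = 1 + (4 - 2)/8 = 1 + (⅛)*2 = 1 + ¼ = 5/4 ≈ 1.2500)
M(R, p) = (-34 + p)*(124 + R) (M(R, p) = (124 + R)*(-34 + p) = (-34 + p)*(124 + R))
(-11586 - 14964)*(M(-215, ((-4*1)*O + 23)/(90 - 27)) + 34909) = (-11586 - 14964)*((-4216 - 34*(-215) + 124*((-4*1*(5/4) + 23)/(90 - 27)) - 215*(-4*1*(5/4) + 23)/(90 - 27)) + 34909) = -26550*((-4216 + 7310 + 124*((-4*5/4 + 23)/63) - 215*(-4*5/4 + 23)/63) + 34909) = -26550*((-4216 + 7310 + 124*((-5 + 23)*(1/63)) - 215*(-5 + 23)/63) + 34909) = -26550*((-4216 + 7310 + 124*(18*(1/63)) - 3870/63) + 34909) = -26550*((-4216 + 7310 + 124*(2/7) - 215*2/7) + 34909) = -26550*((-4216 + 7310 + 248/7 - 430/7) + 34909) = -26550*(3068 + 34909) = -26550*37977 = -1008289350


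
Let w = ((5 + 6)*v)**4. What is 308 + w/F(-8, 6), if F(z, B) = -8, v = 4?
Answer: -468204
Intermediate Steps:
w = 3748096 (w = ((5 + 6)*4)**4 = (11*4)**4 = 44**4 = 3748096)
308 + w/F(-8, 6) = 308 + 3748096/(-8) = 308 + 3748096*(-1/8) = 308 - 468512 = -468204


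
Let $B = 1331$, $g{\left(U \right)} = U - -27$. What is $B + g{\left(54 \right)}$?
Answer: $1412$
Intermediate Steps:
$g{\left(U \right)} = 27 + U$ ($g{\left(U \right)} = U + 27 = 27 + U$)
$B + g{\left(54 \right)} = 1331 + \left(27 + 54\right) = 1331 + 81 = 1412$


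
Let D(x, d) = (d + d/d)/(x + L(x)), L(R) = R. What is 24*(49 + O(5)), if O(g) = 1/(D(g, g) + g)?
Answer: 8262/7 ≈ 1180.3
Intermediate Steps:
D(x, d) = (1 + d)/(2*x) (D(x, d) = (d + d/d)/(x + x) = (d + 1)/((2*x)) = (1 + d)*(1/(2*x)) = (1 + d)/(2*x))
O(g) = 1/(g + (1 + g)/(2*g)) (O(g) = 1/((1 + g)/(2*g) + g) = 1/(g + (1 + g)/(2*g)))
24*(49 + O(5)) = 24*(49 + 2*5/(1 + 5 + 2*5**2)) = 24*(49 + 2*5/(1 + 5 + 2*25)) = 24*(49 + 2*5/(1 + 5 + 50)) = 24*(49 + 2*5/56) = 24*(49 + 2*5*(1/56)) = 24*(49 + 5/28) = 24*(1377/28) = 8262/7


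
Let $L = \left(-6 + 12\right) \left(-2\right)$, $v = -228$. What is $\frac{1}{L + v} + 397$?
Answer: $\frac{95279}{240} \approx 397.0$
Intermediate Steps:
$L = -12$ ($L = 6 \left(-2\right) = -12$)
$\frac{1}{L + v} + 397 = \frac{1}{-12 - 228} + 397 = \frac{1}{-240} + 397 = - \frac{1}{240} + 397 = \frac{95279}{240}$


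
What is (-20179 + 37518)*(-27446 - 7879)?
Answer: -612500175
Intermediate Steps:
(-20179 + 37518)*(-27446 - 7879) = 17339*(-35325) = -612500175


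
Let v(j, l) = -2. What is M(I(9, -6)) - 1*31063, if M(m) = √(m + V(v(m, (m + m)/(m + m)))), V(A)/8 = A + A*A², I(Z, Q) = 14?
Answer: -31063 + I*√66 ≈ -31063.0 + 8.124*I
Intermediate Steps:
V(A) = 8*A + 8*A³ (V(A) = 8*(A + A*A²) = 8*(A + A³) = 8*A + 8*A³)
M(m) = √(-80 + m) (M(m) = √(m + 8*(-2)*(1 + (-2)²)) = √(m + 8*(-2)*(1 + 4)) = √(m + 8*(-2)*5) = √(m - 80) = √(-80 + m))
M(I(9, -6)) - 1*31063 = √(-80 + 14) - 1*31063 = √(-66) - 31063 = I*√66 - 31063 = -31063 + I*√66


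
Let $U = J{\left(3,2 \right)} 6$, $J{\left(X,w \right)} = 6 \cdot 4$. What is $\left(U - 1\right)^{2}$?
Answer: $20449$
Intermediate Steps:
$J{\left(X,w \right)} = 24$
$U = 144$ ($U = 24 \cdot 6 = 144$)
$\left(U - 1\right)^{2} = \left(144 - 1\right)^{2} = 143^{2} = 20449$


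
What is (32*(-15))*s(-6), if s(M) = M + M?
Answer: 5760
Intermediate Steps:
s(M) = 2*M
(32*(-15))*s(-6) = (32*(-15))*(2*(-6)) = -480*(-12) = 5760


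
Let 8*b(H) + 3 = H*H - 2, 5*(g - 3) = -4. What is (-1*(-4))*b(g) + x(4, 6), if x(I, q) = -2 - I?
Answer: -152/25 ≈ -6.0800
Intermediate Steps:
g = 11/5 (g = 3 + (1/5)*(-4) = 3 - 4/5 = 11/5 ≈ 2.2000)
b(H) = -5/8 + H**2/8 (b(H) = -3/8 + (H*H - 2)/8 = -3/8 + (H**2 - 2)/8 = -3/8 + (-2 + H**2)/8 = -3/8 + (-1/4 + H**2/8) = -5/8 + H**2/8)
(-1*(-4))*b(g) + x(4, 6) = (-1*(-4))*(-5/8 + (11/5)**2/8) + (-2 - 1*4) = 4*(-5/8 + (1/8)*(121/25)) + (-2 - 4) = 4*(-5/8 + 121/200) - 6 = 4*(-1/50) - 6 = -2/25 - 6 = -152/25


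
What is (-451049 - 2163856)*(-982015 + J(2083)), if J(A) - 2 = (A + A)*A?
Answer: -20123694377325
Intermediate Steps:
J(A) = 2 + 2*A**2 (J(A) = 2 + (A + A)*A = 2 + (2*A)*A = 2 + 2*A**2)
(-451049 - 2163856)*(-982015 + J(2083)) = (-451049 - 2163856)*(-982015 + (2 + 2*2083**2)) = -2614905*(-982015 + (2 + 2*4338889)) = -2614905*(-982015 + (2 + 8677778)) = -2614905*(-982015 + 8677780) = -2614905*7695765 = -20123694377325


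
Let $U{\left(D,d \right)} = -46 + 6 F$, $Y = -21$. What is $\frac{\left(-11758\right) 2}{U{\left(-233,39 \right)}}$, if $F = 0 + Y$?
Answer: $\frac{5879}{43} \approx 136.72$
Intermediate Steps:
$F = -21$ ($F = 0 - 21 = -21$)
$U{\left(D,d \right)} = -172$ ($U{\left(D,d \right)} = -46 + 6 \left(-21\right) = -46 - 126 = -172$)
$\frac{\left(-11758\right) 2}{U{\left(-233,39 \right)}} = \frac{\left(-11758\right) 2}{-172} = \left(-23516\right) \left(- \frac{1}{172}\right) = \frac{5879}{43}$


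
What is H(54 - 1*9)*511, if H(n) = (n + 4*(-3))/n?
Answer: 5621/15 ≈ 374.73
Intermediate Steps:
H(n) = (-12 + n)/n (H(n) = (n - 12)/n = (-12 + n)/n)
H(54 - 1*9)*511 = ((-12 + (54 - 1*9))/(54 - 1*9))*511 = ((-12 + (54 - 9))/(54 - 9))*511 = ((-12 + 45)/45)*511 = ((1/45)*33)*511 = (11/15)*511 = 5621/15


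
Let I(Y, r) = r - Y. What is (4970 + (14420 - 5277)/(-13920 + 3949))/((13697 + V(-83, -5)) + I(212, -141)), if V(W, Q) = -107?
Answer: 49546727/131986127 ≈ 0.37539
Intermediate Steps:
(4970 + (14420 - 5277)/(-13920 + 3949))/((13697 + V(-83, -5)) + I(212, -141)) = (4970 + (14420 - 5277)/(-13920 + 3949))/((13697 - 107) + (-141 - 1*212)) = (4970 + 9143/(-9971))/(13590 + (-141 - 212)) = (4970 + 9143*(-1/9971))/(13590 - 353) = (4970 - 9143/9971)/13237 = (49546727/9971)*(1/13237) = 49546727/131986127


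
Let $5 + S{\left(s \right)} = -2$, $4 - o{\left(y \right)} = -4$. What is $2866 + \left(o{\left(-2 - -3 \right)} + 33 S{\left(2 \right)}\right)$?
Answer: $2643$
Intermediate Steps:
$o{\left(y \right)} = 8$ ($o{\left(y \right)} = 4 - -4 = 4 + 4 = 8$)
$S{\left(s \right)} = -7$ ($S{\left(s \right)} = -5 - 2 = -7$)
$2866 + \left(o{\left(-2 - -3 \right)} + 33 S{\left(2 \right)}\right) = 2866 + \left(8 + 33 \left(-7\right)\right) = 2866 + \left(8 - 231\right) = 2866 - 223 = 2643$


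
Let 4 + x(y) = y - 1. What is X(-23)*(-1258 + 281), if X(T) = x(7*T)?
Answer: 162182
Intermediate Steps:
x(y) = -5 + y (x(y) = -4 + (y - 1) = -4 + (-1 + y) = -5 + y)
X(T) = -5 + 7*T
X(-23)*(-1258 + 281) = (-5 + 7*(-23))*(-1258 + 281) = (-5 - 161)*(-977) = -166*(-977) = 162182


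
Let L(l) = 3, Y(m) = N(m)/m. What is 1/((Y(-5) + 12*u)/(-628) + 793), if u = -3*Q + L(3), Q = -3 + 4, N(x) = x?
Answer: 628/498003 ≈ 0.0012610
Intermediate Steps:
Q = 1
Y(m) = 1 (Y(m) = m/m = 1)
u = 0 (u = -3*1 + 3 = -3 + 3 = 0)
1/((Y(-5) + 12*u)/(-628) + 793) = 1/((1 + 12*0)/(-628) + 793) = 1/((1 + 0)*(-1/628) + 793) = 1/(1*(-1/628) + 793) = 1/(-1/628 + 793) = 1/(498003/628) = 628/498003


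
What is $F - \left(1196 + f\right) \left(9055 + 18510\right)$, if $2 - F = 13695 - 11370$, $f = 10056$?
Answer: $-310163703$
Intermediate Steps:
$F = -2323$ ($F = 2 - \left(13695 - 11370\right) = 2 - 2325 = -2323$)
$F - \left(1196 + f\right) \left(9055 + 18510\right) = -2323 - \left(1196 + 10056\right) \left(9055 + 18510\right) = -2323 - 11252 \cdot 27565 = -2323 - 310161380 = -310163703$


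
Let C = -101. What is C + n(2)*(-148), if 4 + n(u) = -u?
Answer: 787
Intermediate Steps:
n(u) = -4 - u
C + n(2)*(-148) = -101 + (-4 - 1*2)*(-148) = -101 + (-4 - 2)*(-148) = -101 - 6*(-148) = -101 + 888 = 787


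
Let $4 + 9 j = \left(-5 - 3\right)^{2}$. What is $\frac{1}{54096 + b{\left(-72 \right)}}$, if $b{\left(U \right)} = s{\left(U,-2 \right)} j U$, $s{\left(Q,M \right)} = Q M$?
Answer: $- \frac{1}{15024} \approx -6.656 \cdot 10^{-5}$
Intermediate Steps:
$s{\left(Q,M \right)} = M Q$
$j = \frac{20}{3}$ ($j = - \frac{4}{9} + \frac{\left(-5 - 3\right)^{2}}{9} = - \frac{4}{9} + \frac{\left(-8\right)^{2}}{9} = - \frac{4}{9} + \frac{1}{9} \cdot 64 = - \frac{4}{9} + \frac{64}{9} = \frac{20}{3} \approx 6.6667$)
$b{\left(U \right)} = - \frac{40 U^{2}}{3}$ ($b{\left(U \right)} = - 2 U \frac{20}{3} U = - \frac{40 U}{3} U = - \frac{40 U^{2}}{3}$)
$\frac{1}{54096 + b{\left(-72 \right)}} = \frac{1}{54096 - \frac{40 \left(-72\right)^{2}}{3}} = \frac{1}{54096 - 69120} = \frac{1}{-15024} = - \frac{1}{15024}$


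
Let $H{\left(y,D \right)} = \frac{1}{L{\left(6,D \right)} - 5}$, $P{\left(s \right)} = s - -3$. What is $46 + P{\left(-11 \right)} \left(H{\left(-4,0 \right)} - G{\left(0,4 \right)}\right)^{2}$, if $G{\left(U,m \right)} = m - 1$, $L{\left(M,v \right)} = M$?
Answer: $14$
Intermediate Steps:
$P{\left(s \right)} = 3 + s$ ($P{\left(s \right)} = s + 3 = 3 + s$)
$G{\left(U,m \right)} = -1 + m$
$H{\left(y,D \right)} = 1$ ($H{\left(y,D \right)} = \frac{1}{6 - 5} = 1^{-1} = 1$)
$46 + P{\left(-11 \right)} \left(H{\left(-4,0 \right)} - G{\left(0,4 \right)}\right)^{2} = 46 + \left(3 - 11\right) \left(1 - \left(-1 + 4\right)\right)^{2} = 46 - 8 \left(1 - 3\right)^{2} = 46 - 8 \left(-2\right)^{2} = 46 - 32 = 14$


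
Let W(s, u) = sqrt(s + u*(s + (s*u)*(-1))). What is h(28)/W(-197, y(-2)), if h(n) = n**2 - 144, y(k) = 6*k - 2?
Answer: 640*sqrt(41173)/41173 ≈ 3.1541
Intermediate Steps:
y(k) = -2 + 6*k
h(n) = -144 + n**2
W(s, u) = sqrt(s + u*(s - s*u))
h(28)/W(-197, y(-2)) = (-144 + 28**2)/(sqrt(-197*(1 + (-2 + 6*(-2)) - (-2 + 6*(-2))**2))) = (-144 + 784)/(sqrt(-197*(1 + (-2 - 12) - (-2 - 12)**2))) = 640/(sqrt(-197*(1 - 14 - 1*(-14)**2))) = 640/(sqrt(-197*(1 - 14 - 1*196))) = 640/(sqrt(-197*(1 - 14 - 196))) = 640/(sqrt(-197*(-209))) = 640/(sqrt(41173)) = 640*(sqrt(41173)/41173) = 640*sqrt(41173)/41173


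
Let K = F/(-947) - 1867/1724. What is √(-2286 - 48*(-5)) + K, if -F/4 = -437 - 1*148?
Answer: -5802209/1632628 + I*√2046 ≈ -3.5539 + 45.233*I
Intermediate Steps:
F = 2340 (F = -4*(-437 - 1*148) = -4*(-437 - 148) = -4*(-585) = 2340)
K = -5802209/1632628 (K = 2340/(-947) - 1867/1724 = 2340*(-1/947) - 1867*1/1724 = -2340/947 - 1867/1724 = -5802209/1632628 ≈ -3.5539)
√(-2286 - 48*(-5)) + K = √(-2286 - 48*(-5)) - 5802209/1632628 = √(-2286 + 240) - 5802209/1632628 = √(-2046) - 5802209/1632628 = I*√2046 - 5802209/1632628 = -5802209/1632628 + I*√2046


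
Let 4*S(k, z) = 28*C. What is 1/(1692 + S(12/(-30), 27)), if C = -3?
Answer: 1/1671 ≈ 0.00059844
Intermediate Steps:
S(k, z) = -21 (S(k, z) = (28*(-3))/4 = (1/4)*(-84) = -21)
1/(1692 + S(12/(-30), 27)) = 1/(1692 - 21) = 1/1671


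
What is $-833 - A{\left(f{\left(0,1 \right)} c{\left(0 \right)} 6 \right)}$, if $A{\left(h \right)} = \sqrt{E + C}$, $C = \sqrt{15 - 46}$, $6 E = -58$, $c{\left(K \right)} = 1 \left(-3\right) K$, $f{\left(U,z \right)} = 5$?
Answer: $-833 - \frac{\sqrt{-87 + 9 i \sqrt{31}}}{3} \approx -833.86 - 3.2266 i$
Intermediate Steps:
$c{\left(K \right)} = - 3 K$
$E = - \frac{29}{3}$ ($E = \frac{1}{6} \left(-58\right) = - \frac{29}{3} \approx -9.6667$)
$C = i \sqrt{31}$ ($C = \sqrt{-31} = i \sqrt{31} \approx 5.5678 i$)
$A{\left(h \right)} = \sqrt{- \frac{29}{3} + i \sqrt{31}}$
$-833 - A{\left(f{\left(0,1 \right)} c{\left(0 \right)} 6 \right)} = -833 - \frac{\sqrt{-87 + 9 i \sqrt{31}}}{3}$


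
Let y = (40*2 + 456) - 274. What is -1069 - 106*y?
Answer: -28841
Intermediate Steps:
y = 262 (y = (80 + 456) - 274 = 536 - 274 = 262)
-1069 - 106*y = -1069 - 106*262 = -1069 - 27772 = -28841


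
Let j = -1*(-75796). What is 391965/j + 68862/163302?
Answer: 1648288871/294705676 ≈ 5.5930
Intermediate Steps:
j = 75796
391965/j + 68862/163302 = 391965/75796 + 68862/163302 = 391965*(1/75796) + 68862*(1/163302) = 55995/10828 + 11477/27217 = 1648288871/294705676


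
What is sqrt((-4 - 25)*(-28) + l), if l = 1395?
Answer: sqrt(2207) ≈ 46.979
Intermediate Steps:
sqrt((-4 - 25)*(-28) + l) = sqrt((-4 - 25)*(-28) + 1395) = sqrt(-29*(-28) + 1395) = sqrt(812 + 1395) = sqrt(2207)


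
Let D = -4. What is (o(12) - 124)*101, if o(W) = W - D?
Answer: -10908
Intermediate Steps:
o(W) = 4 + W (o(W) = W - 1*(-4) = W + 4 = 4 + W)
(o(12) - 124)*101 = ((4 + 12) - 124)*101 = (16 - 124)*101 = -108*101 = -10908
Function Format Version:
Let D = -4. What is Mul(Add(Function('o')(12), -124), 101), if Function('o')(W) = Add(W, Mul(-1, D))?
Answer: -10908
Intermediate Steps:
Function('o')(W) = Add(4, W) (Function('o')(W) = Add(W, Mul(-1, -4)) = Add(W, 4) = Add(4, W))
Mul(Add(Function('o')(12), -124), 101) = Mul(Add(Add(4, 12), -124), 101) = Mul(Add(16, -124), 101) = Mul(-108, 101) = -10908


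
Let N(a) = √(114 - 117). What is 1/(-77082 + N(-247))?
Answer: -25694/1980544909 - I*√3/5941634727 ≈ -1.2973e-5 - 2.9151e-10*I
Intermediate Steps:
N(a) = I*√3 (N(a) = √(-3) = I*√3)
1/(-77082 + N(-247)) = 1/(-77082 + I*√3)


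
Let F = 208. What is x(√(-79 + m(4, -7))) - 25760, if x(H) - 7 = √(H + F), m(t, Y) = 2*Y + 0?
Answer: -25753 + √(208 + I*√93) ≈ -25739.0 + 0.33424*I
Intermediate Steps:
m(t, Y) = 2*Y
x(H) = 7 + √(208 + H) (x(H) = 7 + √(H + 208) = 7 + √(208 + H))
x(√(-79 + m(4, -7))) - 25760 = (7 + √(208 + √(-79 + 2*(-7)))) - 25760 = (7 + √(208 + √(-79 - 14))) - 25760 = (7 + √(208 + √(-93))) - 25760 = (7 + √(208 + I*√93)) - 25760 = -25753 + √(208 + I*√93)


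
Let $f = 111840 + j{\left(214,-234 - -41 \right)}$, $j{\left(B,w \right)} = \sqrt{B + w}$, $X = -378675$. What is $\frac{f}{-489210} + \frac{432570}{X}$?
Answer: $- \frac{564374626}{411670215} - \frac{\sqrt{21}}{489210} \approx -1.3709$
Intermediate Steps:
$f = 111840 + \sqrt{21}$ ($f = 111840 + \sqrt{214 - 193} = 111840 + \sqrt{21} \approx 1.1184 \cdot 10^{5}$)
$\frac{f}{-489210} + \frac{432570}{X} = \frac{111840 + \sqrt{21}}{-489210} + \frac{432570}{-378675} = \left(111840 + \sqrt{21}\right) \left(- \frac{1}{489210}\right) + 432570 \left(- \frac{1}{378675}\right) = \left(- \frac{3728}{16307} - \frac{\sqrt{21}}{489210}\right) - \frac{28838}{25245} = - \frac{564374626}{411670215} - \frac{\sqrt{21}}{489210}$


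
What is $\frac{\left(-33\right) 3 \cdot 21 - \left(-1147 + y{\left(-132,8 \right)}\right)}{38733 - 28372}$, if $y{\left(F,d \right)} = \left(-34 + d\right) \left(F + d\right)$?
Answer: $- \frac{4156}{10361} \approx -0.40112$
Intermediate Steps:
$\frac{\left(-33\right) 3 \cdot 21 - \left(-1147 + y{\left(-132,8 \right)}\right)}{38733 - 28372} = \frac{\left(-33\right) 3 \cdot 21 - \left(-1083 - 1328 + 4488\right)}{38733 - 28372} = \frac{\left(-99\right) 21 + \left(1147 - \left(64 + 4488 - 272 - 1056\right)\right)}{10361} = \left(-2079 + \left(1147 - 3224\right)\right) \frac{1}{10361} = \left(-2079 - 2077\right) \frac{1}{10361} = \left(-4156\right) \frac{1}{10361} = - \frac{4156}{10361}$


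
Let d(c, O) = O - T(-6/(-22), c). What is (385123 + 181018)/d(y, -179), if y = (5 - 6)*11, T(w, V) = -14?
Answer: -566141/165 ≈ -3431.2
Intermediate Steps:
y = -11 (y = -1*11 = -11)
d(c, O) = 14 + O (d(c, O) = O - 1*(-14) = O + 14 = 14 + O)
(385123 + 181018)/d(y, -179) = (385123 + 181018)/(14 - 179) = 566141/(-165) = 566141*(-1/165) = -566141/165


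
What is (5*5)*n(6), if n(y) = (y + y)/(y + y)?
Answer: 25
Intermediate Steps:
n(y) = 1 (n(y) = (2*y)/((2*y)) = (2*y)*(1/(2*y)) = 1)
(5*5)*n(6) = (5*5)*1 = 25*1 = 25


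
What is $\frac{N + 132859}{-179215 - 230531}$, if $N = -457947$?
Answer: $\frac{162544}{204873} \approx 0.79339$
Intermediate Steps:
$\frac{N + 132859}{-179215 - 230531} = \frac{-457947 + 132859}{-179215 - 230531} = - \frac{325088}{-409746} = \left(-325088\right) \left(- \frac{1}{409746}\right) = \frac{162544}{204873}$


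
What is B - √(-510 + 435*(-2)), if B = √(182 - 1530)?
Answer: 2*I*(√337 - √345) ≈ -0.43323*I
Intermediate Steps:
B = 2*I*√337 (B = √(-1348) = 2*I*√337 ≈ 36.715*I)
B - √(-510 + 435*(-2)) = 2*I*√337 - √(-510 + 435*(-2)) = 2*I*√337 - √(-510 - 870) = 2*I*√337 - √(-1380) = 2*I*√337 - 2*I*√345 = -2*I*√345 + 2*I*√337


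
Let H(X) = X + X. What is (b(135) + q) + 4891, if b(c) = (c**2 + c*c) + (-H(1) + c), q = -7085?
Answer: 34389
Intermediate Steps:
H(X) = 2*X
b(c) = -2 + c + 2*c**2 (b(c) = (c**2 + c*c) + (-2 + c) = (c**2 + c**2) + (-1*2 + c) = 2*c**2 + (-2 + c) = -2 + c + 2*c**2)
(b(135) + q) + 4891 = ((-2 + 135 + 2*135**2) - 7085) + 4891 = ((-2 + 135 + 2*18225) - 7085) + 4891 = ((-2 + 135 + 36450) - 7085) + 4891 = (36583 - 7085) + 4891 = 29498 + 4891 = 34389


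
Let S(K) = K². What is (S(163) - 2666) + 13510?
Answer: 37413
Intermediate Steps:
(S(163) - 2666) + 13510 = (163² - 2666) + 13510 = (26569 - 2666) + 13510 = 23903 + 13510 = 37413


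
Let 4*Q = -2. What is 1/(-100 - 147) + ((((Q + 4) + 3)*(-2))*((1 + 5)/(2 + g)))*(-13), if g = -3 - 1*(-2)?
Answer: 250457/247 ≈ 1014.0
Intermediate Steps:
Q = -½ (Q = (¼)*(-2) = -½ ≈ -0.50000)
g = -1 (g = -3 + 2 = -1)
1/(-100 - 147) + ((((Q + 4) + 3)*(-2))*((1 + 5)/(2 + g)))*(-13) = 1/(-100 - 147) + ((((-½ + 4) + 3)*(-2))*((1 + 5)/(2 - 1)))*(-13) = 1/(-247) + (((7/2 + 3)*(-2))*(6/1))*(-13) = -1/247 + (((13/2)*(-2))*(6*1))*(-13) = -1/247 - 13*6*(-13) = -1/247 - 78*(-13) = -1/247 + 1014 = 250457/247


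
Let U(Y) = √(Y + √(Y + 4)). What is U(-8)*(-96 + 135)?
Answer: 39*√(-8 + 2*I) ≈ 13.684 + 111.15*I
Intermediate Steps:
U(Y) = √(Y + √(4 + Y))
U(-8)*(-96 + 135) = √(-8 + √(4 - 8))*(-96 + 135) = √(-8 + √(-4))*39 = √(-8 + 2*I)*39 = 39*√(-8 + 2*I)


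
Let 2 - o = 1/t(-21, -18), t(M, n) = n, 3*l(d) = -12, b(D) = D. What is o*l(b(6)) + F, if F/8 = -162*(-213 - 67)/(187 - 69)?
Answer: 1628594/531 ≈ 3067.0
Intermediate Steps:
l(d) = -4 (l(d) = (1/3)*(-12) = -4)
F = 181440/59 (F = 8*(-162*(-213 - 67)/(187 - 69)) = 8*(-162/(118/(-280))) = 8*(-162/(118*(-1/280))) = 8*(-162/(-59/140)) = 8*(-162*(-140/59)) = 8*(22680/59) = 181440/59 ≈ 3075.3)
o = 37/18 (o = 2 - 1/(-18) = 2 - 1*(-1/18) = 2 + 1/18 = 37/18 ≈ 2.0556)
o*l(b(6)) + F = (37/18)*(-4) + 181440/59 = -74/9 + 181440/59 = 1628594/531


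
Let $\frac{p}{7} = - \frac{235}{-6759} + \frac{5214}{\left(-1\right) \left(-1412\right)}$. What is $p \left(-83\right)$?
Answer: $- \frac{10334027963}{4771854} \approx -2165.6$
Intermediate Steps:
$p = \frac{124506361}{4771854}$ ($p = 7 \left(- \frac{235}{-6759} + \frac{5214}{\left(-1\right) \left(-1412\right)}\right) = 7 \left(\left(-235\right) \left(- \frac{1}{6759}\right) + \frac{5214}{1412}\right) = 7 \left(\frac{235}{6759} + 5214 \cdot \frac{1}{1412}\right) = 7 \left(\frac{235}{6759} + \frac{2607}{706}\right) = 7 \cdot \frac{17786623}{4771854} = \frac{124506361}{4771854} \approx 26.092$)
$p \left(-83\right) = \frac{124506361}{4771854} \left(-83\right) = - \frac{10334027963}{4771854}$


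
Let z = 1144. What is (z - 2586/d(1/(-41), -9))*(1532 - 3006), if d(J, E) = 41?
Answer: -65324732/41 ≈ -1.5933e+6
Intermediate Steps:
(z - 2586/d(1/(-41), -9))*(1532 - 3006) = (1144 - 2586/41)*(1532 - 3006) = (1144 - 2586*1/41)*(-1474) = (1144 - 2586/41)*(-1474) = (44318/41)*(-1474) = -65324732/41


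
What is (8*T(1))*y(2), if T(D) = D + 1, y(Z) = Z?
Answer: 32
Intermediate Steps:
T(D) = 1 + D
(8*T(1))*y(2) = (8*(1 + 1))*2 = (8*2)*2 = 16*2 = 32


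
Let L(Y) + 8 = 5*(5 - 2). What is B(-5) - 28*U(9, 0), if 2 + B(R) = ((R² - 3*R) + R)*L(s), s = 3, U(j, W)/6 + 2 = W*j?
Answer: 579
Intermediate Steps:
U(j, W) = -12 + 6*W*j (U(j, W) = -12 + 6*(W*j) = -12 + 6*W*j)
L(Y) = 7 (L(Y) = -8 + 5*(5 - 2) = -8 + 5*3 = -8 + 15 = 7)
B(R) = -2 - 14*R + 7*R² (B(R) = -2 + ((R² - 3*R) + R)*7 = -2 + (R² - 2*R)*7 = -2 + (-14*R + 7*R²) = -2 - 14*R + 7*R²)
B(-5) - 28*U(9, 0) = (-2 - 14*(-5) + 7*(-5)²) - 28*(-12 + 6*0*9) = (-2 + 70 + 7*25) - 28*(-12 + 0) = (-2 + 70 + 175) - 28*(-12) = 243 + 336 = 579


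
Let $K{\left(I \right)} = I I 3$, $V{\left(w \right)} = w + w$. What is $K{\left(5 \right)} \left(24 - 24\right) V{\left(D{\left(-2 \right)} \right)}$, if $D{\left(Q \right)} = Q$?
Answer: $0$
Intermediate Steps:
$V{\left(w \right)} = 2 w$
$K{\left(I \right)} = 3 I^{2}$ ($K{\left(I \right)} = I^{2} \cdot 3 = 3 I^{2}$)
$K{\left(5 \right)} \left(24 - 24\right) V{\left(D{\left(-2 \right)} \right)} = 3 \cdot 5^{2} \left(24 - 24\right) 2 \left(-2\right) = 3 \cdot 25 \cdot 0 \left(-4\right) = 75 \cdot 0 \left(-4\right) = 0 \left(-4\right) = 0$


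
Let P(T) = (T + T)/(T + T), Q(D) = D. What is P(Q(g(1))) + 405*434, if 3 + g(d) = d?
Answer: 175771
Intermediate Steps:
g(d) = -3 + d
P(T) = 1 (P(T) = (2*T)/((2*T)) = (2*T)*(1/(2*T)) = 1)
P(Q(g(1))) + 405*434 = 1 + 405*434 = 1 + 175770 = 175771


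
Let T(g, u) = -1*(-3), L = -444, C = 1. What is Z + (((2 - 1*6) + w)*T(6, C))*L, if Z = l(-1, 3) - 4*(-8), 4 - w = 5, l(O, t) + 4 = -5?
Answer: 6683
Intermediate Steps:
l(O, t) = -9 (l(O, t) = -4 - 5 = -9)
w = -1 (w = 4 - 1*5 = 4 - 5 = -1)
Z = 23 (Z = -9 - 4*(-8) = -9 + 32 = 23)
T(g, u) = 3
Z + (((2 - 1*6) + w)*T(6, C))*L = 23 + (((2 - 1*6) - 1)*3)*(-444) = 23 + (((2 - 6) - 1)*3)*(-444) = 23 + ((-4 - 1)*3)*(-444) = 23 - 5*3*(-444) = 23 - 15*(-444) = 23 + 6660 = 6683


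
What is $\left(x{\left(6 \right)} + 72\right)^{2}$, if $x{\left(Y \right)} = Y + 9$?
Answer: $7569$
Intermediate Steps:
$x{\left(Y \right)} = 9 + Y$
$\left(x{\left(6 \right)} + 72\right)^{2} = \left(\left(9 + 6\right) + 72\right)^{2} = \left(15 + 72\right)^{2} = 87^{2} = 7569$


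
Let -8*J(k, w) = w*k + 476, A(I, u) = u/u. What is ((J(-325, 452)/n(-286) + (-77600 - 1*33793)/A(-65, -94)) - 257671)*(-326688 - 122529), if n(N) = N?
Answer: 47424111364719/286 ≈ 1.6582e+11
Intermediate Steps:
A(I, u) = 1
J(k, w) = -119/2 - k*w/8 (J(k, w) = -(w*k + 476)/8 = -(k*w + 476)/8 = -(476 + k*w)/8 = -119/2 - k*w/8)
((J(-325, 452)/n(-286) + (-77600 - 1*33793)/A(-65, -94)) - 257671)*(-326688 - 122529) = (((-119/2 - ⅛*(-325)*452)/(-286) + (-77600 - 1*33793)/1) - 257671)*(-326688 - 122529) = (((-119/2 + 36725/2)*(-1/286) + (-77600 - 33793)*1) - 257671)*(-449217) = ((18303*(-1/286) - 111393*1) - 257671)*(-449217) = ((-18303/286 - 111393) - 257671)*(-449217) = (-31876701/286 - 257671)*(-449217) = -105570607/286*(-449217) = 47424111364719/286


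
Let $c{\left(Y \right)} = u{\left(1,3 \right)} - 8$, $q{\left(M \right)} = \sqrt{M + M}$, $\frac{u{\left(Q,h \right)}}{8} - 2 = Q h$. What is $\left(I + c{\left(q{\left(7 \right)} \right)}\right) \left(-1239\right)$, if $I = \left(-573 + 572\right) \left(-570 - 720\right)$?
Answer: $-1637958$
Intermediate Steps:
$u{\left(Q,h \right)} = 16 + 8 Q h$
$q{\left(M \right)} = \sqrt{2} \sqrt{M}$ ($q{\left(M \right)} = \sqrt{2 M} = \sqrt{2} \sqrt{M}$)
$I = 1290$ ($I = \left(-1\right) \left(-1290\right) = 1290$)
$c{\left(Y \right)} = 32$ ($c{\left(Y \right)} = \left(16 + 8 \cdot 1 \cdot 3\right) - 8 = \left(16 + 24\right) - 8 = 40 - 8 = 32$)
$\left(I + c{\left(q{\left(7 \right)} \right)}\right) \left(-1239\right) = \left(1290 + 32\right) \left(-1239\right) = 1322 \left(-1239\right) = -1637958$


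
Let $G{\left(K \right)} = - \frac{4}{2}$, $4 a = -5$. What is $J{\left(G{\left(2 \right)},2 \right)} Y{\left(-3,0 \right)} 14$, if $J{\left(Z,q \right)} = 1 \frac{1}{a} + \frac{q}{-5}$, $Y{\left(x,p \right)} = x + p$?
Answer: $\frac{252}{5} \approx 50.4$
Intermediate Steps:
$a = - \frac{5}{4}$ ($a = \frac{1}{4} \left(-5\right) = - \frac{5}{4} \approx -1.25$)
$Y{\left(x,p \right)} = p + x$
$G{\left(K \right)} = -2$ ($G{\left(K \right)} = \left(-4\right) \frac{1}{2} = -2$)
$J{\left(Z,q \right)} = - \frac{4}{5} - \frac{q}{5}$ ($J{\left(Z,q \right)} = 1 \frac{1}{- \frac{5}{4}} + \frac{q}{-5} = 1 \left(- \frac{4}{5}\right) + q \left(- \frac{1}{5}\right) = - \frac{4}{5} - \frac{q}{5}$)
$J{\left(G{\left(2 \right)},2 \right)} Y{\left(-3,0 \right)} 14 = \left(- \frac{4}{5} - \frac{2}{5}\right) \left(0 - 3\right) 14 = \left(- \frac{4}{5} - \frac{2}{5}\right) \left(-3\right) 14 = \left(- \frac{6}{5}\right) \left(-3\right) 14 = \frac{18}{5} \cdot 14 = \frac{252}{5}$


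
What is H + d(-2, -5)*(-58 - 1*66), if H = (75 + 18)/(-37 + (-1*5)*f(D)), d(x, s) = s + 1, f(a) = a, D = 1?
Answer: 6913/14 ≈ 493.79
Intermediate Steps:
d(x, s) = 1 + s
H = -31/14 (H = (75 + 18)/(-37 - 1*5*1) = 93/(-37 - 5*1) = 93/(-37 - 5) = 93/(-42) = 93*(-1/42) = -31/14 ≈ -2.2143)
H + d(-2, -5)*(-58 - 1*66) = -31/14 + (1 - 5)*(-58 - 1*66) = -31/14 - 4*(-58 - 66) = -31/14 - 4*(-124) = -31/14 + 496 = 6913/14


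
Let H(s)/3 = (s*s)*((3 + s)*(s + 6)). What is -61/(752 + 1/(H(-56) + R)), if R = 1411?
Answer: -1520889271/18749323473 ≈ -0.081117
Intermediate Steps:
H(s) = 3*s²*(3 + s)*(6 + s) (H(s) = 3*((s*s)*((3 + s)*(s + 6))) = 3*(s²*((3 + s)*(6 + s))) = 3*(s²*(3 + s)*(6 + s)) = 3*s²*(3 + s)*(6 + s))
-61/(752 + 1/(H(-56) + R)) = -61/(752 + 1/(3*(-56)²*(18 + (-56)² + 9*(-56)) + 1411)) = -61/(752 + 1/(3*3136*(18 + 3136 - 504) + 1411)) = -61/(752 + 1/(3*3136*2650 + 1411)) = -61/(752 + 1/(24931200 + 1411)) = -61/(752 + 1/24932611) = -61/(18749323473/24932611) = (24932611/18749323473)*(-61) = -1520889271/18749323473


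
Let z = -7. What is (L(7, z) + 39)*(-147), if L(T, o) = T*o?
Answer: 1470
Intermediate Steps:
(L(7, z) + 39)*(-147) = (7*(-7) + 39)*(-147) = (-49 + 39)*(-147) = -10*(-147) = 1470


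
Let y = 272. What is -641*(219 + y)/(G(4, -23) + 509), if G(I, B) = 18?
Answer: -314731/527 ≈ -597.21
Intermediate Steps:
-641*(219 + y)/(G(4, -23) + 509) = -641*(219 + 272)/(18 + 509) = -314731/527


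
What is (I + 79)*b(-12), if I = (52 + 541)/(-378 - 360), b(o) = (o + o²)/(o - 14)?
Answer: -634799/1599 ≈ -397.00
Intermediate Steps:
b(o) = (o + o²)/(-14 + o)
I = -593/738 (I = 593/(-738) = 593*(-1/738) = -593/738 ≈ -0.80352)
(I + 79)*b(-12) = (-593/738 + 79)*(-12*(1 - 12)/(-14 - 12)) = 57709*(-12*(-11)/(-26))/738 = 57709*(-12*(-1/26)*(-11))/738 = (57709/738)*(-66/13) = -634799/1599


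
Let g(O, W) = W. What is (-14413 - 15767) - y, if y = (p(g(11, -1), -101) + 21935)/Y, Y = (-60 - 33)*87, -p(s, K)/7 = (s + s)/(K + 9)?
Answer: -11231564477/372186 ≈ -30177.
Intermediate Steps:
p(s, K) = -14*s/(9 + K) (p(s, K) = -7*(s + s)/(K + 9) = -7*2*s/(9 + K) = -14*s/(9 + K))
Y = -8091 (Y = -93*87 = -8091)
y = -1009003/372186 (y = (-14*(-1)/(9 - 101) + 21935)/(-8091) = (-14*(-1)/(-92) + 21935)*(-1/8091) = (-14*(-1)*(-1/92) + 21935)*(-1/8091) = (-7/46 + 21935)*(-1/8091) = (1009003/46)*(-1/8091) = -1009003/372186 ≈ -2.7110)
(-14413 - 15767) - y = (-14413 - 15767) - 1*(-1009003/372186) = -30180 + 1009003/372186 = -11231564477/372186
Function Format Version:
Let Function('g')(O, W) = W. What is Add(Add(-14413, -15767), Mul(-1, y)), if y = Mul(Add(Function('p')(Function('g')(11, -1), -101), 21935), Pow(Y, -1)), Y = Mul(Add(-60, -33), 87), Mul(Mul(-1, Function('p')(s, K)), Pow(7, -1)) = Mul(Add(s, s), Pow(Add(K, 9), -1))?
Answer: Rational(-11231564477, 372186) ≈ -30177.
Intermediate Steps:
Function('p')(s, K) = Mul(-14, s, Pow(Add(9, K), -1)) (Function('p')(s, K) = Mul(-7, Mul(Add(s, s), Pow(Add(K, 9), -1))) = Mul(-7, Mul(Mul(2, s), Pow(Add(9, K), -1))) = Mul(-7, Mul(2, s, Pow(Add(9, K), -1))) = Mul(-14, s, Pow(Add(9, K), -1)))
Y = -8091 (Y = Mul(-93, 87) = -8091)
y = Rational(-1009003, 372186) (y = Mul(Add(Mul(-14, -1, Pow(Add(9, -101), -1)), 21935), Pow(-8091, -1)) = Mul(Add(Mul(-14, -1, Pow(-92, -1)), 21935), Rational(-1, 8091)) = Mul(Add(Mul(-14, -1, Rational(-1, 92)), 21935), Rational(-1, 8091)) = Mul(Add(Rational(-7, 46), 21935), Rational(-1, 8091)) = Mul(Rational(1009003, 46), Rational(-1, 8091)) = Rational(-1009003, 372186) ≈ -2.7110)
Add(Add(-14413, -15767), Mul(-1, y)) = Add(Add(-14413, -15767), Mul(-1, Rational(-1009003, 372186))) = Add(-30180, Rational(1009003, 372186)) = Rational(-11231564477, 372186)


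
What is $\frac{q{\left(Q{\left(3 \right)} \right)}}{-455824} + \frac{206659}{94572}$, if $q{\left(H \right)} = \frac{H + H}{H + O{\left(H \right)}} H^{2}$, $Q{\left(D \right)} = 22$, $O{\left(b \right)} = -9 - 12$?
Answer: $\frac{5761632919}{2694261708} \approx 2.1385$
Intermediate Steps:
$O{\left(b \right)} = -21$
$q{\left(H \right)} = \frac{2 H^{3}}{-21 + H}$ ($q{\left(H \right)} = \frac{H + H}{H - 21} H^{2} = \frac{2 H}{-21 + H} H^{2} = \frac{2 H^{3}}{-21 + H}$)
$\frac{q{\left(Q{\left(3 \right)} \right)}}{-455824} + \frac{206659}{94572} = \frac{2 \cdot 22^{3} \frac{1}{-21 + 22}}{-455824} + \frac{206659}{94572} = 2 \cdot 10648 \cdot 1^{-1} \left(- \frac{1}{455824}\right) + 206659 \cdot \frac{1}{94572} = 2 \cdot 10648 \cdot 1 \left(- \frac{1}{455824}\right) + \frac{206659}{94572} = 21296 \left(- \frac{1}{455824}\right) + \frac{206659}{94572} = - \frac{1331}{28489} + \frac{206659}{94572} = \frac{5761632919}{2694261708}$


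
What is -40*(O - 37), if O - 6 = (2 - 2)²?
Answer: 1240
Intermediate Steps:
O = 6 (O = 6 + (2 - 2)² = 6 + 0² = 6 + 0 = 6)
-40*(O - 37) = -40*(6 - 37) = -40*(-31) = 1240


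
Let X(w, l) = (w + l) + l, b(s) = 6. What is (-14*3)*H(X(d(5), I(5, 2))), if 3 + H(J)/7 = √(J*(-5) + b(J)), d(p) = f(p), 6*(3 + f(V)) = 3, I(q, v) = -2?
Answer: 882 - 147*√154 ≈ -942.22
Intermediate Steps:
f(V) = -5/2 (f(V) = -3 + (⅙)*3 = -3 + ½ = -5/2)
d(p) = -5/2
X(w, l) = w + 2*l (X(w, l) = (l + w) + l = w + 2*l)
H(J) = -21 + 7*√(6 - 5*J) (H(J) = -21 + 7*√(J*(-5) + 6) = -21 + 7*√(-5*J + 6) = -21 + 7*√(6 - 5*J))
(-14*3)*H(X(d(5), I(5, 2))) = (-14*3)*(-21 + 7*√(6 - 5*(-5/2 + 2*(-2)))) = -42*(-21 + 7*√(6 - 5*(-5/2 - 4))) = -42*(-21 + 7*√(6 - 5*(-13/2))) = -42*(-21 + 7*√(6 + 65/2)) = -42*(-21 + 7*√(77/2)) = -42*(-21 + 7*(√154/2)) = -42*(-21 + 7*√154/2) = 882 - 147*√154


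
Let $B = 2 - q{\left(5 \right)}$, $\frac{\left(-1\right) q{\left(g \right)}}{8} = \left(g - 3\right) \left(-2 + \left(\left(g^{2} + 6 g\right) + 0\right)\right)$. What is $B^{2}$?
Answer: $722500$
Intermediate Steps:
$q{\left(g \right)} = - 8 \left(-3 + g\right) \left(-2 + g^{2} + 6 g\right)$ ($q{\left(g \right)} = - 8 \left(g - 3\right) \left(-2 + \left(\left(g^{2} + 6 g\right) + 0\right)\right) = - 8 \left(-3 + g\right) \left(-2 + \left(g^{2} + 6 g\right)\right) = - 8 \left(-3 + g\right) \left(-2 + g^{2} + 6 g\right)$)
$B = 850$ ($B = 2 - \left(-48 - 24 \cdot 5^{2} - 8 \cdot 5^{3} + 160 \cdot 5\right) = 2 - \left(-48 - 600 - 1000 + 800\right) = 2 - -848 = 2 + 848 = 850$)
$B^{2} = 850^{2} = 722500$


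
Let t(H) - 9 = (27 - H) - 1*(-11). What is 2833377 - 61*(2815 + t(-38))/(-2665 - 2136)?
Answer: 13603219877/4801 ≈ 2.8334e+6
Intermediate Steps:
t(H) = 47 - H (t(H) = 9 + ((27 - H) - 1*(-11)) = 9 + ((27 - H) + 11) = 9 + (38 - H) = 47 - H)
2833377 - 61*(2815 + t(-38))/(-2665 - 2136) = 2833377 - 61*(2815 + (47 - 1*(-38)))/(-2665 - 2136) = 2833377 - 61*(2815 + (47 + 38))/(-4801) = 2833377 - 61*(2815 + 85)*(-1)/4801 = 2833377 - 176900*(-1)/4801 = 2833377 - 61*(-2900/4801) = 2833377 + 176900/4801 = 13603219877/4801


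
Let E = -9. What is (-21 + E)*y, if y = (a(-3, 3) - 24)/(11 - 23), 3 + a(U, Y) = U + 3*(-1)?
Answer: -165/2 ≈ -82.500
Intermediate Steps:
a(U, Y) = -6 + U (a(U, Y) = -3 + (U + 3*(-1)) = -3 + (U - 3) = -3 + (-3 + U) = -6 + U)
y = 11/4 (y = ((-6 - 3) - 24)/(11 - 23) = (-9 - 24)/(-12) = -33*(-1/12) = 11/4 ≈ 2.7500)
(-21 + E)*y = (-21 - 9)*(11/4) = -30*11/4 = -165/2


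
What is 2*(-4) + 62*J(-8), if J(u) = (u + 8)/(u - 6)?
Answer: -8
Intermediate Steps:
J(u) = (8 + u)/(-6 + u)
2*(-4) + 62*J(-8) = 2*(-4) + 62*((8 - 8)/(-6 - 8)) = -8 + 62*(0/(-14)) = -8 + 62*(-1/14*0) = -8 + 62*0 = -8 + 0 = -8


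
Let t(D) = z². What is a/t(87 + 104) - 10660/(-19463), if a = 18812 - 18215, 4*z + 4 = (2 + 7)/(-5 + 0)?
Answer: 4656729460/16368383 ≈ 284.50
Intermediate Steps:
z = -29/20 (z = -1 + ((2 + 7)/(-5 + 0))/4 = -1 + (9/(-5))/4 = -1 + (9*(-⅕))/4 = -1 + (¼)*(-9/5) = -1 - 9/20 = -29/20 ≈ -1.4500)
t(D) = 841/400 (t(D) = (-29/20)² = 841/400)
a = 597
a/t(87 + 104) - 10660/(-19463) = 597/(841/400) - 10660/(-19463) = 597*(400/841) - 10660*(-1/19463) = 238800/841 + 10660/19463 = 4656729460/16368383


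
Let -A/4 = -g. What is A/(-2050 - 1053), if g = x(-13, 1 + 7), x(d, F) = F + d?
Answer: 20/3103 ≈ 0.0064454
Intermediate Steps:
g = -5 (g = (1 + 7) - 13 = 8 - 13 = -5)
A = -20 (A = -(-4)*(-5) = -4*5 = -20)
A/(-2050 - 1053) = -20/(-2050 - 1053) = -20/(-3103) = -1/3103*(-20) = 20/3103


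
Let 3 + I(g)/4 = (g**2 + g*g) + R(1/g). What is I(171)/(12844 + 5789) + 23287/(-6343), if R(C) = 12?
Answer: 350042327/39396373 ≈ 8.8851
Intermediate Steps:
I(g) = 36 + 8*g**2 (I(g) = -12 + 4*((g**2 + g*g) + 12) = -12 + 4*((g**2 + g**2) + 12) = -12 + 4*(2*g**2 + 12) = -12 + 4*(12 + 2*g**2) = -12 + (48 + 8*g**2) = 36 + 8*g**2)
I(171)/(12844 + 5789) + 23287/(-6343) = (36 + 8*171**2)/(12844 + 5789) + 23287/(-6343) = (36 + 8*29241)/18633 + 23287*(-1/6343) = (36 + 233928)*(1/18633) - 23287/6343 = 233964*(1/18633) - 23287/6343 = 77988/6211 - 23287/6343 = 350042327/39396373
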